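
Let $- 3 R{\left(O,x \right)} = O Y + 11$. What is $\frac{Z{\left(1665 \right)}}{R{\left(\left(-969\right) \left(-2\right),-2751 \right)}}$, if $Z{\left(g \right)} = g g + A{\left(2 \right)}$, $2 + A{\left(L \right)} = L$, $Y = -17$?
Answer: $\frac{1663335}{6587} \approx 252.52$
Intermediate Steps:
$R{\left(O,x \right)} = - \frac{11}{3} + \frac{17 O}{3}$ ($R{\left(O,x \right)} = - \frac{O \left(-17\right) + 11}{3} = - \frac{- 17 O + 11}{3} = - \frac{11 - 17 O}{3} = - \frac{11}{3} + \frac{17 O}{3}$)
$A{\left(L \right)} = -2 + L$
$Z{\left(g \right)} = g^{2}$ ($Z{\left(g \right)} = g g + \left(-2 + 2\right) = g^{2} + 0 = g^{2}$)
$\frac{Z{\left(1665 \right)}}{R{\left(\left(-969\right) \left(-2\right),-2751 \right)}} = \frac{1665^{2}}{- \frac{11}{3} + \frac{17 \left(\left(-969\right) \left(-2\right)\right)}{3}} = \frac{2772225}{- \frac{11}{3} + \frac{17}{3} \cdot 1938} = \frac{2772225}{- \frac{11}{3} + 10982} = \frac{2772225}{\frac{32935}{3}} = 2772225 \cdot \frac{3}{32935} = \frac{1663335}{6587}$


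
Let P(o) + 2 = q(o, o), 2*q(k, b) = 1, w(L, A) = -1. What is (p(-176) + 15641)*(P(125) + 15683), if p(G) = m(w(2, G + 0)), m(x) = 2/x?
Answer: 490485957/2 ≈ 2.4524e+8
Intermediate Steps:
p(G) = -2 (p(G) = 2/(-1) = 2*(-1) = -2)
q(k, b) = 1/2 (q(k, b) = (1/2)*1 = 1/2)
P(o) = -3/2 (P(o) = -2 + 1/2 = -3/2)
(p(-176) + 15641)*(P(125) + 15683) = (-2 + 15641)*(-3/2 + 15683) = 15639*(31363/2) = 490485957/2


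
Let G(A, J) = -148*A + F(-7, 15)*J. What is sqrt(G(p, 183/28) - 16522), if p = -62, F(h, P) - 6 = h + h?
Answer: 22*I*sqrt(749)/7 ≈ 86.013*I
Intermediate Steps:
F(h, P) = 6 + 2*h (F(h, P) = 6 + (h + h) = 6 + 2*h)
G(A, J) = -148*A - 8*J (G(A, J) = -148*A + (6 + 2*(-7))*J = -148*A + (6 - 14)*J = -148*A - 8*J)
sqrt(G(p, 183/28) - 16522) = sqrt((-148*(-62) - 1464/28) - 16522) = sqrt((9176 - 1464/28) - 16522) = sqrt((9176 - 8*183/28) - 16522) = sqrt((9176 - 366/7) - 16522) = sqrt(63866/7 - 16522) = sqrt(-51788/7) = 22*I*sqrt(749)/7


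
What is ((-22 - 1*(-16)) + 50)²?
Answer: 1936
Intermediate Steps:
((-22 - 1*(-16)) + 50)² = ((-22 + 16) + 50)² = (-6 + 50)² = 44² = 1936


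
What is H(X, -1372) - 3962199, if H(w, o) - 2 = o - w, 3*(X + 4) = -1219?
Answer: -11889476/3 ≈ -3.9632e+6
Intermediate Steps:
X = -1231/3 (X = -4 + (1/3)*(-1219) = -4 - 1219/3 = -1231/3 ≈ -410.33)
H(w, o) = 2 + o - w (H(w, o) = 2 + (o - w) = 2 + o - w)
H(X, -1372) - 3962199 = (2 - 1372 - 1*(-1231/3)) - 3962199 = (2 - 1372 + 1231/3) - 3962199 = -2879/3 - 3962199 = -11889476/3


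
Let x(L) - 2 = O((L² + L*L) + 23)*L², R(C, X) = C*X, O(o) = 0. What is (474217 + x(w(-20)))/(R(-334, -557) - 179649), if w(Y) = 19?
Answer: 474219/6389 ≈ 74.224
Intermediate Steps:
x(L) = 2 (x(L) = 2 + 0*L² = 2 + 0 = 2)
(474217 + x(w(-20)))/(R(-334, -557) - 179649) = (474217 + 2)/(-334*(-557) - 179649) = 474219/(186038 - 179649) = 474219/6389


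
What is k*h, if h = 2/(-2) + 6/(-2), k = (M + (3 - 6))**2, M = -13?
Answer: -1024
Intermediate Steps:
k = 256 (k = (-13 + (3 - 6))**2 = (-13 - 3)**2 = (-16)**2 = 256)
h = -4 (h = 2*(-1/2) + 6*(-1/2) = -1 - 3 = -4)
k*h = 256*(-4) = -1024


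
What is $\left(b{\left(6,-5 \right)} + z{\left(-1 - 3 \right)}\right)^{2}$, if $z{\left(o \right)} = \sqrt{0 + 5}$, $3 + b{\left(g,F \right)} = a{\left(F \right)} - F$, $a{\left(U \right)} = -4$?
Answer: $\left(2 - \sqrt{5}\right)^{2} \approx 0.055728$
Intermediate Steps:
$b{\left(g,F \right)} = -7 - F$ ($b{\left(g,F \right)} = -3 - \left(4 + F\right) = -7 - F$)
$z{\left(o \right)} = \sqrt{5}$
$\left(b{\left(6,-5 \right)} + z{\left(-1 - 3 \right)}\right)^{2} = \left(\left(-7 - -5\right) + \sqrt{5}\right)^{2} = \left(\left(-7 + 5\right) + \sqrt{5}\right)^{2} = \left(-2 + \sqrt{5}\right)^{2}$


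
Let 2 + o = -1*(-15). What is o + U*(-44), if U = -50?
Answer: 2213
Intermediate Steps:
o = 13 (o = -2 - 1*(-15) = -2 + 15 = 13)
o + U*(-44) = 13 - 50*(-44) = 13 + 2200 = 2213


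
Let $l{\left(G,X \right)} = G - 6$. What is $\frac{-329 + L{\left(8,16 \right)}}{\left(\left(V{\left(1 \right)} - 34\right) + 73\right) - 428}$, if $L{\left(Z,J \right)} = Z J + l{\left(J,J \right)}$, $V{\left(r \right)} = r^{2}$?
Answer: $\frac{191}{388} \approx 0.49227$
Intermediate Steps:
$l{\left(G,X \right)} = -6 + G$ ($l{\left(G,X \right)} = G - 6 = -6 + G$)
$L{\left(Z,J \right)} = -6 + J + J Z$ ($L{\left(Z,J \right)} = Z J + \left(-6 + J\right) = J Z + \left(-6 + J\right) = -6 + J + J Z$)
$\frac{-329 + L{\left(8,16 \right)}}{\left(\left(V{\left(1 \right)} - 34\right) + 73\right) - 428} = \frac{-329 + \left(-6 + 16 + 16 \cdot 8\right)}{\left(\left(1^{2} - 34\right) + 73\right) - 428} = \frac{-329 + \left(-6 + 16 + 128\right)}{\left(\left(1 - 34\right) + 73\right) - 428} = \frac{-329 + 138}{\left(-33 + 73\right) - 428} = - \frac{191}{40 - 428} = - \frac{191}{-388} = \left(-191\right) \left(- \frac{1}{388}\right) = \frac{191}{388}$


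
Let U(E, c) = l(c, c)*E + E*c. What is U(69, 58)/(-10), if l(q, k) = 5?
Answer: -4347/10 ≈ -434.70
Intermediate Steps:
U(E, c) = 5*E + E*c
U(69, 58)/(-10) = (69*(5 + 58))/(-10) = (69*63)*(-⅒) = 4347*(-⅒) = -4347/10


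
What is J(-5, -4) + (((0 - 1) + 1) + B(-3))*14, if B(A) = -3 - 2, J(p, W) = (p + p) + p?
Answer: -85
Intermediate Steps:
J(p, W) = 3*p (J(p, W) = 2*p + p = 3*p)
B(A) = -5
J(-5, -4) + (((0 - 1) + 1) + B(-3))*14 = 3*(-5) + (((0 - 1) + 1) - 5)*14 = -15 + ((-1 + 1) - 5)*14 = -15 + (0 - 5)*14 = -15 - 5*14 = -15 - 70 = -85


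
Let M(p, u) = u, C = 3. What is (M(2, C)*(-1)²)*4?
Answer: 12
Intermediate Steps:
(M(2, C)*(-1)²)*4 = (3*(-1)²)*4 = (3*1)*4 = 3*4 = 12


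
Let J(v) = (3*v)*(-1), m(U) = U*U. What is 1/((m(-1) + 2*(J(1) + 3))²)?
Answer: 1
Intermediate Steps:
m(U) = U²
J(v) = -3*v
1/((m(-1) + 2*(J(1) + 3))²) = 1/(((-1)² + 2*(-3*1 + 3))²) = 1/((1 + 2*(-3 + 3))²) = 1/((1 + 2*0)²) = 1/((1 + 0)²) = 1/(1²) = 1/1 = 1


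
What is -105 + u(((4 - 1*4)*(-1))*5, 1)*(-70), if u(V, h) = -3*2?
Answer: 315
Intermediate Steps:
u(V, h) = -6
-105 + u(((4 - 1*4)*(-1))*5, 1)*(-70) = -105 - 6*(-70) = -105 + 420 = 315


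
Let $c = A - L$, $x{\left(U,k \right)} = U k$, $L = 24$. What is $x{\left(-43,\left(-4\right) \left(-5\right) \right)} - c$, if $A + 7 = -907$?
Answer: $78$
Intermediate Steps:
$A = -914$ ($A = -7 - 907 = -914$)
$c = -938$ ($c = -914 - 24 = -938$)
$x{\left(-43,\left(-4\right) \left(-5\right) \right)} - c = - 43 \left(\left(-4\right) \left(-5\right)\right) - -938 = \left(-43\right) 20 + 938 = -860 + 938 = 78$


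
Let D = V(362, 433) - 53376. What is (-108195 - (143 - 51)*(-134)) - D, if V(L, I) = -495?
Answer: -41996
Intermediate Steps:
D = -53871 (D = -495 - 53376 = -53871)
(-108195 - (143 - 51)*(-134)) - D = (-108195 - (143 - 51)*(-134)) - 1*(-53871) = (-108195 - 92*(-134)) + 53871 = (-108195 - 1*(-12328)) + 53871 = (-108195 + 12328) + 53871 = -95867 + 53871 = -41996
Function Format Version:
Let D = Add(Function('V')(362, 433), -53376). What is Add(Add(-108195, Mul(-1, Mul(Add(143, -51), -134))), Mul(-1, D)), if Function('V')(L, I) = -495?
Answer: -41996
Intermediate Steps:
D = -53871 (D = Add(-495, -53376) = -53871)
Add(Add(-108195, Mul(-1, Mul(Add(143, -51), -134))), Mul(-1, D)) = Add(Add(-108195, Mul(-1, Mul(Add(143, -51), -134))), Mul(-1, -53871)) = Add(Add(-108195, Mul(-1, Mul(92, -134))), 53871) = Add(Add(-108195, Mul(-1, -12328)), 53871) = Add(Add(-108195, 12328), 53871) = Add(-95867, 53871) = -41996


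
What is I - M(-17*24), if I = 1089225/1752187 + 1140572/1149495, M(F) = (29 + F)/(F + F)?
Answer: 629698939903163/547843413193680 ≈ 1.1494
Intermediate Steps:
M(F) = (29 + F)/(2*F) (M(F) = (29 + F)/((2*F)) = (29 + F)*(1/(2*F)) = (29 + F)/(2*F))
I = 3250554122339/2014130195565 (I = 1089225*(1/1752187) + 1140572*(1/1149495) = 1089225/1752187 + 1140572/1149495 = 3250554122339/2014130195565 ≈ 1.6139)
I - M(-17*24) = 3250554122339/2014130195565 - (29 - 17*24)/(2*((-17*24))) = 3250554122339/2014130195565 - (29 - 408)/(2*(-408)) = 3250554122339/2014130195565 - (-1)*(-379)/(2*408) = 3250554122339/2014130195565 - 1*379/816 = 3250554122339/2014130195565 - 379/816 = 629698939903163/547843413193680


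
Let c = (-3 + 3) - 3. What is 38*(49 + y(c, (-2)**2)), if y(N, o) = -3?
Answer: 1748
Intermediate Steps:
c = -3 (c = 0 - 3 = -3)
38*(49 + y(c, (-2)**2)) = 38*(49 - 3) = 38*46 = 1748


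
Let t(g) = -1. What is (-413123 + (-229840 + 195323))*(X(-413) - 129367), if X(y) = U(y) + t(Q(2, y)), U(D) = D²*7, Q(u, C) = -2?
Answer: -476564258600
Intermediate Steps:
U(D) = 7*D²
X(y) = -1 + 7*y² (X(y) = 7*y² - 1 = -1 + 7*y²)
(-413123 + (-229840 + 195323))*(X(-413) - 129367) = (-413123 + (-229840 + 195323))*((-1 + 7*(-413)²) - 129367) = (-413123 - 34517)*((-1 + 7*170569) - 129367) = -447640*((-1 + 1193983) - 129367) = -447640*(1193982 - 129367) = -447640*1064615 = -476564258600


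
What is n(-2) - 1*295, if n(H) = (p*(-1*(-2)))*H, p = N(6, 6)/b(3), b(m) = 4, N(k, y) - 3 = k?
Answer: -304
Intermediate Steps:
N(k, y) = 3 + k
p = 9/4 (p = (3 + 6)/4 = 9*(1/4) = 9/4 ≈ 2.2500)
n(H) = 9*H/2 (n(H) = (9*(-1*(-2))/4)*H = ((9/4)*2)*H = 9*H/2)
n(-2) - 1*295 = (9/2)*(-2) - 1*295 = -9 - 295 = -304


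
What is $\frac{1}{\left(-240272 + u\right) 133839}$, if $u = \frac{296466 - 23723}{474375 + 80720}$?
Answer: $- \frac{555095}{17850577619389383} \approx -3.1097 \cdot 10^{-11}$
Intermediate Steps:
$u = \frac{272743}{555095} \approx 0.49134$
$\frac{1}{\left(-240272 + u\right) 133839} = \frac{1}{\left(-240272 + \frac{272743}{555095}\right) 133839} = \frac{1}{- \frac{133373513097}{555095}} \cdot \frac{1}{133839} = \left(- \frac{555095}{133373513097}\right) \frac{1}{133839} = - \frac{555095}{17850577619389383}$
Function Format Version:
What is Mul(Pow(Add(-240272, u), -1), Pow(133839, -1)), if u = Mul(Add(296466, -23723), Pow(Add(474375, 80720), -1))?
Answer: Rational(-555095, 17850577619389383) ≈ -3.1097e-11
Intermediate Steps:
u = Rational(272743, 555095) (u = Mul(272743, Pow(555095, -1)) = Mul(272743, Rational(1, 555095)) = Rational(272743, 555095) ≈ 0.49134)
Mul(Pow(Add(-240272, u), -1), Pow(133839, -1)) = Mul(Pow(Add(-240272, Rational(272743, 555095)), -1), Pow(133839, -1)) = Mul(Pow(Rational(-133373513097, 555095), -1), Rational(1, 133839)) = Mul(Rational(-555095, 133373513097), Rational(1, 133839)) = Rational(-555095, 17850577619389383)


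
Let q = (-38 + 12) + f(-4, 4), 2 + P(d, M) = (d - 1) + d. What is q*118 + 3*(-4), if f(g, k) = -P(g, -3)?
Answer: -1782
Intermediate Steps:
P(d, M) = -3 + 2*d (P(d, M) = -2 + ((d - 1) + d) = -2 + ((-1 + d) + d) = -2 + (-1 + 2*d) = -3 + 2*d)
f(g, k) = 3 - 2*g (f(g, k) = -(-3 + 2*g) = 3 - 2*g)
q = -15 (q = (-38 + 12) + (3 - 2*(-4)) = -26 + (3 + 8) = -26 + 11 = -15)
q*118 + 3*(-4) = -15*118 + 3*(-4) = -1770 - 12 = -1782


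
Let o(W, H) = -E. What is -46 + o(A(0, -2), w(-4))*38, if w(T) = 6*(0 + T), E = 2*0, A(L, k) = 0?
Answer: -46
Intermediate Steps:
E = 0
w(T) = 6*T
o(W, H) = 0 (o(W, H) = -1*0 = 0)
-46 + o(A(0, -2), w(-4))*38 = -46 + 0*38 = -46 + 0 = -46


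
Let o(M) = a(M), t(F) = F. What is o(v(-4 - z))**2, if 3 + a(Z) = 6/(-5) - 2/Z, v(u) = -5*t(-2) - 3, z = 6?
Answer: 24649/1225 ≈ 20.122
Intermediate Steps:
v(u) = 7 (v(u) = -5*(-2) - 3 = 10 - 3 = 7)
a(Z) = -21/5 - 2/Z (a(Z) = -3 + (6/(-5) - 2/Z) = -3 + (6*(-1/5) - 2/Z) = -3 + (-6/5 - 2/Z) = -21/5 - 2/Z)
o(M) = -21/5 - 2/M
o(v(-4 - z))**2 = (-21/5 - 2/7)**2 = (-157/35)**2 = 24649/1225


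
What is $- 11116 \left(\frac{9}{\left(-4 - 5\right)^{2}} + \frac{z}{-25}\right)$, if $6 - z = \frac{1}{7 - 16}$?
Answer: $\frac{22232}{15} \approx 1482.1$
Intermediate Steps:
$z = \frac{55}{9}$ ($z = 6 - \frac{1}{7 - 16} = 6 - \frac{1}{-9} = 6 - - \frac{1}{9} = 6 + \frac{1}{9} = \frac{55}{9} \approx 6.1111$)
$- 11116 \left(\frac{9}{\left(-4 - 5\right)^{2}} + \frac{z}{-25}\right) = - 11116 \left(\frac{9}{\left(-4 - 5\right)^{2}} + \frac{55}{9 \left(-25\right)}\right) = - 11116 \left(\frac{9}{\left(-9\right)^{2}} + \frac{55}{9} \left(- \frac{1}{25}\right)\right) = - 11116 \left(\frac{9}{81} - \frac{11}{45}\right) = - 11116 \left(9 \cdot \frac{1}{81} - \frac{11}{45}\right) = - 11116 \left(\frac{1}{9} - \frac{11}{45}\right) = \left(-11116\right) \left(- \frac{2}{15}\right) = \frac{22232}{15}$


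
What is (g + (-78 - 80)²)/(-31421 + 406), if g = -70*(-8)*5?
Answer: -27764/31015 ≈ -0.89518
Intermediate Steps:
g = 2800 (g = 560*5 = 2800)
(g + (-78 - 80)²)/(-31421 + 406) = (2800 + (-78 - 80)²)/(-31421 + 406) = (2800 + (-158)²)/(-31015) = (2800 + 24964)*(-1/31015) = 27764*(-1/31015) = -27764/31015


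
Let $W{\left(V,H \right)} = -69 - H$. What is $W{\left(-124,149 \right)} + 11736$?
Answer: $11518$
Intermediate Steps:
$W{\left(-124,149 \right)} + 11736 = \left(-69 - 149\right) + 11736 = -218 + 11736 = 11518$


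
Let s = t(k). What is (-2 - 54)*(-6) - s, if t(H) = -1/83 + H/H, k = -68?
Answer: 27806/83 ≈ 335.01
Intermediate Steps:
t(H) = 82/83 (t(H) = -1*1/83 + 1 = -1/83 + 1 = 82/83)
s = 82/83 ≈ 0.98795
(-2 - 54)*(-6) - s = (-2 - 54)*(-6) - 1*82/83 = -56*(-6) - 82/83 = 336 - 82/83 = 27806/83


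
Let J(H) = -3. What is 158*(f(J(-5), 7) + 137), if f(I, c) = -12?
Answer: 19750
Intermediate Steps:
158*(f(J(-5), 7) + 137) = 158*(-12 + 137) = 158*125 = 19750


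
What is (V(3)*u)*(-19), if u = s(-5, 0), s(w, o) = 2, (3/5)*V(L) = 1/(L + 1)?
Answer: -95/6 ≈ -15.833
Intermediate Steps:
V(L) = 5/(3*(1 + L)) (V(L) = 5/(3*(L + 1)) = 5/(3*(1 + L)))
u = 2
(V(3)*u)*(-19) = ((5/(3*(1 + 3)))*2)*(-19) = (((5/3)/4)*2)*(-19) = (((5/3)*(¼))*2)*(-19) = ((5/12)*2)*(-19) = (⅚)*(-19) = -95/6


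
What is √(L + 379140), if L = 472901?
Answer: √852041 ≈ 923.06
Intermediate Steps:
√(L + 379140) = √(472901 + 379140) = √852041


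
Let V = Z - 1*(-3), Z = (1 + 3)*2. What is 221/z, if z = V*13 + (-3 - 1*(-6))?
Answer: 221/146 ≈ 1.5137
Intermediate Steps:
Z = 8 (Z = 4*2 = 8)
V = 11 (V = 8 - 1*(-3) = 8 + 3 = 11)
z = 146 (z = 11*13 + (-3 - 1*(-6)) = 143 + (-3 + 6) = 143 + 3 = 146)
221/z = 221/146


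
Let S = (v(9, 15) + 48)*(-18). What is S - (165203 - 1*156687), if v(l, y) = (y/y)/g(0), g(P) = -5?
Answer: -46882/5 ≈ -9376.4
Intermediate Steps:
v(l, y) = -1/5 (v(l, y) = (y/y)/(-5) = 1*(-1/5) = -1/5)
S = -4302/5 (S = (-1/5 + 48)*(-18) = (239/5)*(-18) = -4302/5 ≈ -860.40)
S - (165203 - 1*156687) = -4302/5 - (165203 - 1*156687) = -4302/5 - (165203 - 156687) = -4302/5 - 1*8516 = -4302/5 - 8516 = -46882/5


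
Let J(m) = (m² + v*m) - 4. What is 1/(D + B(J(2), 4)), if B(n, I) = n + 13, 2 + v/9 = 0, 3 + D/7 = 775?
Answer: 1/5381 ≈ 0.00018584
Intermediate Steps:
D = 5404 (D = -21 + 7*775 = -21 + 5425 = 5404)
v = -18 (v = -18 + 9*0 = -18 + 0 = -18)
J(m) = -4 + m² - 18*m (J(m) = (m² - 18*m) - 4 = -4 + m² - 18*m)
B(n, I) = 13 + n
1/(D + B(J(2), 4)) = 1/(5404 + (13 + (-4 + 2² - 18*2))) = 1/(5404 + (13 + (-4 + 4 - 36))) = 1/(5404 + (13 - 36)) = 1/(5404 - 23) = 1/5381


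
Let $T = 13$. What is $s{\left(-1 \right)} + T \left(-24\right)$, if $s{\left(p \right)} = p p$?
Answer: $-311$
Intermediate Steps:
$s{\left(p \right)} = p^{2}$
$s{\left(-1 \right)} + T \left(-24\right) = \left(-1\right)^{2} + 13 \left(-24\right) = 1 - 312 = -311$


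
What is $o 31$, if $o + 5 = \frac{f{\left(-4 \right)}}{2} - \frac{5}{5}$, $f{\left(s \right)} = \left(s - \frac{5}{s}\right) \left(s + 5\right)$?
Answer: $- \frac{1829}{8} \approx -228.63$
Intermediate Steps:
$f{\left(s \right)} = \left(5 + s\right) \left(s - \frac{5}{s}\right)$ ($f{\left(s \right)} = \left(s - \frac{5}{s}\right) \left(5 + s\right) = \left(5 + s\right) \left(s - \frac{5}{s}\right)$)
$o = - \frac{59}{8}$ ($o = -5 + \left(\frac{-5 + \left(-4\right)^{2} - \frac{25}{-4} + 5 \left(-4\right)}{2} - \frac{5}{5}\right) = -5 + \left(\left(-5 + 16 - - \frac{25}{4} - 20\right) \frac{1}{2} - 1\right) = -5 + \left(\left(-5 + 16 + \frac{25}{4} - 20\right) \frac{1}{2} - 1\right) = -5 - \frac{19}{8} = - \frac{59}{8} \approx -7.375$)
$o 31 = \left(- \frac{59}{8}\right) 31 = - \frac{1829}{8}$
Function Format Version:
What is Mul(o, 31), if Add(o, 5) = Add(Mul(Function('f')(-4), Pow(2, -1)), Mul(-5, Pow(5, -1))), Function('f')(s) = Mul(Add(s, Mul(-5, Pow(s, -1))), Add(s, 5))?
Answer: Rational(-1829, 8) ≈ -228.63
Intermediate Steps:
Function('f')(s) = Mul(Add(5, s), Add(s, Mul(-5, Pow(s, -1)))) (Function('f')(s) = Mul(Add(s, Mul(-5, Pow(s, -1))), Add(5, s)) = Mul(Add(5, s), Add(s, Mul(-5, Pow(s, -1)))))
o = Rational(-59, 8) (o = Add(-5, Add(Mul(Add(-5, Pow(-4, 2), Mul(-25, Pow(-4, -1)), Mul(5, -4)), Pow(2, -1)), Mul(-5, Pow(5, -1)))) = Add(-5, Add(Mul(Add(-5, 16, Mul(-25, Rational(-1, 4)), -20), Rational(1, 2)), Mul(-5, Rational(1, 5)))) = Add(-5, Add(Mul(Add(-5, 16, Rational(25, 4), -20), Rational(1, 2)), -1)) = Add(-5, Add(Mul(Rational(-11, 4), Rational(1, 2)), -1)) = Add(-5, Add(Rational(-11, 8), -1)) = Add(-5, Rational(-19, 8)) = Rational(-59, 8) ≈ -7.3750)
Mul(o, 31) = Mul(Rational(-59, 8), 31) = Rational(-1829, 8)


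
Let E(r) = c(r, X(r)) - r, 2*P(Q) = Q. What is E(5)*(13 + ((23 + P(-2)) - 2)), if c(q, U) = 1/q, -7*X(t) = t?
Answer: -792/5 ≈ -158.40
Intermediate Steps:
X(t) = -t/7
P(Q) = Q/2
c(q, U) = 1/q
E(r) = 1/r - r
E(5)*(13 + ((23 + P(-2)) - 2)) = (1/5 - 1*5)*(13 + ((23 + (1/2)*(-2)) - 2)) = (1/5 - 5)*(13 + ((23 - 1) - 2)) = -24*(13 + (22 - 2))/5 = -24*(13 + 20)/5 = -24/5*33 = -792/5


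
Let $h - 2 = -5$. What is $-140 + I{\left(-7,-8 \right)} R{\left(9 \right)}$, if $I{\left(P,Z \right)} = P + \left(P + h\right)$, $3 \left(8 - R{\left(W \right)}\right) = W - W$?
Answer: $-276$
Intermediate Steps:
$h = -3$ ($h = 2 - 5 = -3$)
$R{\left(W \right)} = 8$ ($R{\left(W \right)} = 8 - \frac{W - W}{3} = 8 - 0 = 8 + 0 = 8$)
$I{\left(P,Z \right)} = -3 + 2 P$ ($I{\left(P,Z \right)} = P + \left(P - 3\right) = P + \left(-3 + P\right) = -3 + 2 P$)
$-140 + I{\left(-7,-8 \right)} R{\left(9 \right)} = -140 + \left(-3 + 2 \left(-7\right)\right) 8 = -140 + \left(-3 - 14\right) 8 = -140 - 136 = -276$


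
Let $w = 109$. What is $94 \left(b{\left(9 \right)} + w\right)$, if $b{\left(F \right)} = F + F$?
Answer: $11938$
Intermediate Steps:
$b{\left(F \right)} = 2 F$
$94 \left(b{\left(9 \right)} + w\right) = 94 \left(2 \cdot 9 + 109\right) = 94 \left(18 + 109\right) = 94 \cdot 127 = 11938$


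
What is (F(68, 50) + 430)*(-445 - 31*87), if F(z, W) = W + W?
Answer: -1665260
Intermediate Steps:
F(z, W) = 2*W
(F(68, 50) + 430)*(-445 - 31*87) = (2*50 + 430)*(-445 - 31*87) = (100 + 430)*(-445 - 2697) = 530*(-3142) = -1665260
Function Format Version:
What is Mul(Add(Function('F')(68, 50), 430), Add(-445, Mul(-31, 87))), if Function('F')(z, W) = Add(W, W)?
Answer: -1665260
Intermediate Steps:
Function('F')(z, W) = Mul(2, W)
Mul(Add(Function('F')(68, 50), 430), Add(-445, Mul(-31, 87))) = Mul(Add(Mul(2, 50), 430), Add(-445, Mul(-31, 87))) = Mul(Add(100, 430), Add(-445, -2697)) = Mul(530, -3142) = -1665260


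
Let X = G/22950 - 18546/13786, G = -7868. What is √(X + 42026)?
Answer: √1168530461849397459/5273145 ≈ 205.00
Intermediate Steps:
X = -133524737/79097175 (X = -7868/22950 - 18546/13786 = -7868*1/22950 - 18546*1/13786 = -3934/11475 - 9273/6893 = -133524737/79097175 ≈ -1.6881)
√(X + 42026) = √(-133524737/79097175 + 42026) = √(3324004351813/79097175) = √1168530461849397459/5273145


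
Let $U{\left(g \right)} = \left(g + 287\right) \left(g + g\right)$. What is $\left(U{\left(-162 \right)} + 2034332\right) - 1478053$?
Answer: $515779$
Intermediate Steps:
$U{\left(g \right)} = 2 g \left(287 + g\right)$ ($U{\left(g \right)} = \left(287 + g\right) 2 g = 2 g \left(287 + g\right)$)
$\left(U{\left(-162 \right)} + 2034332\right) - 1478053 = \left(2 \left(-162\right) \left(287 - 162\right) + 2034332\right) - 1478053 = \left(2 \left(-162\right) 125 + 2034332\right) - 1478053 = \left(-40500 + 2034332\right) - 1478053 = 1993832 - 1478053 = 515779$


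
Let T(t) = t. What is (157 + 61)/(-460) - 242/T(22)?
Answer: -2639/230 ≈ -11.474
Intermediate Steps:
(157 + 61)/(-460) - 242/T(22) = (157 + 61)/(-460) - 242/22 = 218*(-1/460) - 242*1/22 = -109/230 - 11 = -2639/230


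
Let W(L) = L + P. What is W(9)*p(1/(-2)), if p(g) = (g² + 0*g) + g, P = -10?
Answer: ¼ ≈ 0.25000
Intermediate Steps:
W(L) = -10 + L (W(L) = L - 10 = -10 + L)
p(g) = g + g² (p(g) = (g² + 0) + g = g² + g = g + g²)
W(9)*p(1/(-2)) = (-10 + 9)*((1 + 1/(-2))/(-2)) = -(-1)*(1 - ½)/2 = -(-1)/(2*2) = -1*(-¼) = ¼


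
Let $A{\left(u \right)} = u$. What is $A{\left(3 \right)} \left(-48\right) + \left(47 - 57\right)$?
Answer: $-154$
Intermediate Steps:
$A{\left(3 \right)} \left(-48\right) + \left(47 - 57\right) = 3 \left(-48\right) + \left(47 - 57\right) = -144 - 10 = -154$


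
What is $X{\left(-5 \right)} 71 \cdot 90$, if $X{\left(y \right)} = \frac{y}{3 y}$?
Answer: $2130$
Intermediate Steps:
$X{\left(y \right)} = \frac{1}{3}$ ($X{\left(y \right)} = y \frac{1}{3 y} = \frac{1}{3}$)
$X{\left(-5 \right)} 71 \cdot 90 = \frac{1}{3} \cdot 71 \cdot 90 = \frac{71}{3} \cdot 90 = 2130$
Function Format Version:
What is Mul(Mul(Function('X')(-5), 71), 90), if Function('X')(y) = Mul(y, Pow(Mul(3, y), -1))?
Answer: 2130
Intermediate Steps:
Function('X')(y) = Rational(1, 3) (Function('X')(y) = Mul(y, Mul(Rational(1, 3), Pow(y, -1))) = Rational(1, 3))
Mul(Mul(Function('X')(-5), 71), 90) = Mul(Mul(Rational(1, 3), 71), 90) = Mul(Rational(71, 3), 90) = 2130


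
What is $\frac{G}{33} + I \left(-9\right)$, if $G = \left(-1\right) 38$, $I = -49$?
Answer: $\frac{14515}{33} \approx 439.85$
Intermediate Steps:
$G = -38$
$\frac{G}{33} + I \left(-9\right) = - \frac{38}{33} - -441 = \left(-38\right) \frac{1}{33} + 441 = - \frac{38}{33} + 441 = \frac{14515}{33}$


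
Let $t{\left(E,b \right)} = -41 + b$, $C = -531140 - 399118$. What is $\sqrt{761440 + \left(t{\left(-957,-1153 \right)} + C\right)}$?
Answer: $2 i \sqrt{42503} \approx 412.33 i$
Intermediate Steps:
$C = -930258$ ($C = -531140 - 399118 = -930258$)
$\sqrt{761440 + \left(t{\left(-957,-1153 \right)} + C\right)} = \sqrt{761440 - 931452} = \sqrt{-170012} = 2 i \sqrt{42503}$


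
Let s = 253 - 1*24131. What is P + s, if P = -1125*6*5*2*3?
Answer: -226378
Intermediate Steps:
P = -202500 (P = -33750*6 = -1125*180 = -202500)
s = -23878 (s = 253 - 24131 = -23878)
P + s = -202500 - 23878 = -226378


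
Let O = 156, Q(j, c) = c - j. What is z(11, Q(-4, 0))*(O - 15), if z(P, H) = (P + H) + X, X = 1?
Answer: 2256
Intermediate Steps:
z(P, H) = 1 + H + P (z(P, H) = (P + H) + 1 = (H + P) + 1 = 1 + H + P)
z(11, Q(-4, 0))*(O - 15) = (1 + (0 - 1*(-4)) + 11)*(156 - 15) = (1 + (0 + 4) + 11)*141 = (1 + 4 + 11)*141 = 16*141 = 2256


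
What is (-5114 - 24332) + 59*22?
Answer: -28148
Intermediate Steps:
(-5114 - 24332) + 59*22 = -29446 + 1298 = -28148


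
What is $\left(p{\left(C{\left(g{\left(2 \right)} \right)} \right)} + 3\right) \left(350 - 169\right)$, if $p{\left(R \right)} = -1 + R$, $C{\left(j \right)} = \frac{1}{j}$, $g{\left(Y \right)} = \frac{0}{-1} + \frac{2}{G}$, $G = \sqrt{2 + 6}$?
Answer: $362 + 181 \sqrt{2} \approx 617.97$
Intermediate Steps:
$G = 2 \sqrt{2}$ ($G = \sqrt{8} = 2 \sqrt{2} \approx 2.8284$)
$g{\left(Y \right)} = \frac{\sqrt{2}}{2}$ ($g{\left(Y \right)} = \frac{0}{-1} + \frac{2}{2 \sqrt{2}} = 0 \left(-1\right) + 2 \frac{\sqrt{2}}{4} = 0 + \frac{\sqrt{2}}{2} = \frac{\sqrt{2}}{2}$)
$\left(p{\left(C{\left(g{\left(2 \right)} \right)} \right)} + 3\right) \left(350 - 169\right) = \left(\left(-1 + \frac{1}{\frac{1}{2} \sqrt{2}}\right) + 3\right) \left(350 - 169\right) = \left(\left(-1 + \sqrt{2}\right) + 3\right) 181 = \left(2 + \sqrt{2}\right) 181 = 362 + 181 \sqrt{2}$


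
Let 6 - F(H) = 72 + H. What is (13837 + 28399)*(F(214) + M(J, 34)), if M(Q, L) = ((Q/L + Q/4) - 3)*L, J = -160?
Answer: -80332872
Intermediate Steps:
M(Q, L) = L*(-3 + Q/4 + Q/L) (M(Q, L) = ((Q/L + Q*(¼)) - 3)*L = ((Q/L + Q/4) - 3)*L = ((Q/4 + Q/L) - 3)*L = (-3 + Q/4 + Q/L)*L = L*(-3 + Q/4 + Q/L))
F(H) = -66 - H (F(H) = 6 - (72 + H) = 6 + (-72 - H) = -66 - H)
(13837 + 28399)*(F(214) + M(J, 34)) = (13837 + 28399)*((-66 - 1*214) + (-160 - 3*34 + (¼)*34*(-160))) = 42236*((-66 - 214) + (-160 - 102 - 1360)) = 42236*(-280 - 1622) = 42236*(-1902) = -80332872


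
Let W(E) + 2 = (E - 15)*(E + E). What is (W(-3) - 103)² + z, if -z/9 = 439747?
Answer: -3957714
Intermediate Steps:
z = -3957723 (z = -9*439747 = -3957723)
W(E) = -2 + 2*E*(-15 + E) (W(E) = -2 + (E - 15)*(E + E) = -2 + (-15 + E)*(2*E) = -2 + 2*E*(-15 + E))
(W(-3) - 103)² + z = ((-2 - 30*(-3) + 2*(-3)²) - 103)² - 3957723 = ((-2 + 90 + 2*9) - 103)² - 3957723 = ((-2 + 90 + 18) - 103)² - 3957723 = (106 - 103)² - 3957723 = 3² - 3957723 = 9 - 3957723 = -3957714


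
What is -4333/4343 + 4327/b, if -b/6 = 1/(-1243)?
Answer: 23358630125/26058 ≈ 8.9641e+5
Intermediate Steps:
b = 6/1243 (b = -6/(-1243) = -6*(-1/1243) = 6/1243 ≈ 0.0048270)
-4333/4343 + 4327/b = -4333/4343 + 4327/(6/1243) = -4333*1/4343 + 4327*(1243/6) = -4333/4343 + 5378461/6 = 23358630125/26058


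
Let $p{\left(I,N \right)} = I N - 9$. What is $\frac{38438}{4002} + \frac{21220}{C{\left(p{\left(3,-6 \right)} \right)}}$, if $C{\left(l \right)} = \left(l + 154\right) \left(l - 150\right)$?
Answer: $\frac{129854227}{14993493} \approx 8.6607$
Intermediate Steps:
$p{\left(I,N \right)} = -9 + I N$
$C{\left(l \right)} = \left(-150 + l\right) \left(154 + l\right)$ ($C{\left(l \right)} = \left(154 + l\right) \left(-150 + l\right) = \left(-150 + l\right) \left(154 + l\right)$)
$\frac{38438}{4002} + \frac{21220}{C{\left(p{\left(3,-6 \right)} \right)}} = \frac{38438}{4002} + \frac{21220}{-23100 + \left(-9 + 3 \left(-6\right)\right)^{2} + 4 \left(-9 + 3 \left(-6\right)\right)} = 38438 \cdot \frac{1}{4002} + \frac{21220}{-23100 + \left(-9 - 18\right)^{2} + 4 \left(-9 - 18\right)} = \frac{19219}{2001} + \frac{21220}{-23100 + \left(-27\right)^{2} + 4 \left(-27\right)} = \frac{19219}{2001} + \frac{21220}{-23100 + 729 - 108} = \frac{19219}{2001} + \frac{21220}{-22479} = \frac{19219}{2001} + 21220 \left(- \frac{1}{22479}\right) = \frac{19219}{2001} - \frac{21220}{22479} = \frac{129854227}{14993493}$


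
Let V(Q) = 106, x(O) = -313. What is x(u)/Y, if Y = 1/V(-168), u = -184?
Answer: -33178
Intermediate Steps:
Y = 1/106 ≈ 0.0094340
x(u)/Y = -313/1/106 = -313*106 = -33178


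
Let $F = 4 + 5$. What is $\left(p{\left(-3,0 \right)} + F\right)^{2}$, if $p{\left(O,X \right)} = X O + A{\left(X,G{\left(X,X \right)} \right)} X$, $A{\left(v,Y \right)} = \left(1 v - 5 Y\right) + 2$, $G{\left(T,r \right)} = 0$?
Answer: $81$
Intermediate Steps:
$A{\left(v,Y \right)} = 2 + v - 5 Y$ ($A{\left(v,Y \right)} = \left(v - 5 Y\right) + 2 = 2 + v - 5 Y$)
$p{\left(O,X \right)} = O X + X \left(2 + X\right)$ ($p{\left(O,X \right)} = X O + \left(2 + X - 0\right) X = O X + \left(2 + X + 0\right) X = O X + \left(2 + X\right) X = O X + X \left(2 + X\right)$)
$F = 9$
$\left(p{\left(-3,0 \right)} + F\right)^{2} = \left(0 \left(2 - 3 + 0\right) + 9\right)^{2} = \left(0 \left(-1\right) + 9\right)^{2} = \left(0 + 9\right)^{2} = 9^{2} = 81$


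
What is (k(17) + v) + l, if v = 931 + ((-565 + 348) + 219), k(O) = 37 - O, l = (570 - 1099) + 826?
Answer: 1250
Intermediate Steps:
l = 297 (l = -529 + 826 = 297)
v = 933 (v = 931 + (-217 + 219) = 931 + 2 = 933)
(k(17) + v) + l = ((37 - 1*17) + 933) + 297 = ((37 - 17) + 933) + 297 = (20 + 933) + 297 = 953 + 297 = 1250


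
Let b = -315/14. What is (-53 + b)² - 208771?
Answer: -812283/4 ≈ -2.0307e+5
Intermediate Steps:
b = -45/2 (b = -315*1/14 = -45/2 ≈ -22.500)
(-53 + b)² - 208771 = (-53 - 45/2)² - 208771 = (-151/2)² - 208771 = 22801/4 - 208771 = -812283/4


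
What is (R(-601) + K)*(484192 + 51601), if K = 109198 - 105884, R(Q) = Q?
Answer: 1453606409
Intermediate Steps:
K = 3314
(R(-601) + K)*(484192 + 51601) = (-601 + 3314)*(484192 + 51601) = 2713*535793 = 1453606409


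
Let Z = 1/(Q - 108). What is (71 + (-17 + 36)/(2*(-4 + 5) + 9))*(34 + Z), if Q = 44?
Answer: 54375/22 ≈ 2471.6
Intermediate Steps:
Z = -1/64 (Z = 1/(44 - 108) = 1/(-64) = -1/64 ≈ -0.015625)
(71 + (-17 + 36)/(2*(-4 + 5) + 9))*(34 + Z) = (71 + (-17 + 36)/(2*(-4 + 5) + 9))*(34 - 1/64) = (71 + 19/(2*1 + 9))*(2175/64) = (71 + 19/(2 + 9))*(2175/64) = (71 + 19/11)*(2175/64) = (800/11)*(2175/64) = 54375/22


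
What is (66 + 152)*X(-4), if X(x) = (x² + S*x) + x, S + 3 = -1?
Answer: 6104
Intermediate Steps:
S = -4 (S = -3 - 1 = -4)
X(x) = x² - 3*x (X(x) = (x² - 4*x) + x = x² - 3*x)
(66 + 152)*X(-4) = (66 + 152)*(-4*(-3 - 4)) = 218*(-4*(-7)) = 218*28 = 6104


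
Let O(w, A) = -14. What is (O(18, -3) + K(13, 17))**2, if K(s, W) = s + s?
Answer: 144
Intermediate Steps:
K(s, W) = 2*s
(O(18, -3) + K(13, 17))**2 = (-14 + 2*13)**2 = (-14 + 26)**2 = 12**2 = 144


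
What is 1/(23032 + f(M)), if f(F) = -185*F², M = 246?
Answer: -1/11172428 ≈ -8.9506e-8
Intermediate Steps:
1/(23032 + f(M)) = 1/(23032 - 185*246²) = 1/(23032 - 185*60516) = 1/(23032 - 11195460) = 1/(-11172428) = -1/11172428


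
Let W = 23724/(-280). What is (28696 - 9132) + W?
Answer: 1363549/70 ≈ 19479.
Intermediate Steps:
W = -5931/70 (W = 23724*(-1/280) = -5931/70 ≈ -84.729)
(28696 - 9132) + W = (28696 - 9132) - 5931/70 = 19564 - 5931/70 = 1363549/70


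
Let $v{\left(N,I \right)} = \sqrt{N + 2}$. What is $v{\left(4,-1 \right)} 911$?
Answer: $911 \sqrt{6} \approx 2231.5$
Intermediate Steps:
$v{\left(N,I \right)} = \sqrt{2 + N}$
$v{\left(4,-1 \right)} 911 = \sqrt{2 + 4} \cdot 911 = \sqrt{6} \cdot 911 = 911 \sqrt{6}$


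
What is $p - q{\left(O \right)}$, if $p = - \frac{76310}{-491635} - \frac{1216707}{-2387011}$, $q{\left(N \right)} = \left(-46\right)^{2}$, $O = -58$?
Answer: $- \frac{496485280632181}{234707630597} \approx -2115.3$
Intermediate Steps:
$q{\left(N \right)} = 2116$
$p = \frac{156065711071}{234707630597}$ ($p = \left(-76310\right) \left(- \frac{1}{491635}\right) - - \frac{1216707}{2387011} = \frac{15262}{98327} + \frac{1216707}{2387011} = \frac{156065711071}{234707630597} \approx 0.66494$)
$p - q{\left(O \right)} = \frac{156065711071}{234707630597} - 2116 = - \frac{496485280632181}{234707630597}$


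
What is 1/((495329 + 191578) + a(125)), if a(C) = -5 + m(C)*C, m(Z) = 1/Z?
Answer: 1/686903 ≈ 1.4558e-6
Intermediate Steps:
m(Z) = 1/Z
a(C) = -4 (a(C) = -5 + C/C = -5 + 1 = -4)
1/((495329 + 191578) + a(125)) = 1/((495329 + 191578) - 4) = 1/(686907 - 4) = 1/686903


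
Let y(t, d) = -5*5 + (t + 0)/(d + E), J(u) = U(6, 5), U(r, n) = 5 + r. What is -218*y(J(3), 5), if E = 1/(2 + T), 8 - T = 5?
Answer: 64855/13 ≈ 4988.8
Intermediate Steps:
T = 3 (T = 8 - 1*5 = 8 - 5 = 3)
J(u) = 11 (J(u) = 5 + 6 = 11)
E = ⅕ (E = 1/(2 + 3) = 1/5 = ⅕ ≈ 0.20000)
y(t, d) = -25 + t/(⅕ + d) (y(t, d) = -5*5 + (t + 0)/(d + ⅕) = -25 + t/(⅕ + d))
-218*y(J(3), 5) = -1090*(-5 + 11 - 25*5)/(1 + 5*5) = -1090*(-5 + 11 - 125)/(1 + 25) = -1090*(-119)/26 = -218*(-595/26) = 64855/13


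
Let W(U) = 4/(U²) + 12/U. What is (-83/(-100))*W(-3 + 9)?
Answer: 1577/900 ≈ 1.7522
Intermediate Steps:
W(U) = 4/U² + 12/U
(-83/(-100))*W(-3 + 9) = (-83/(-100))*(4*(1 + 3*(-3 + 9))/(-3 + 9)²) = (-83*(-1/100))*(4*(1 + 3*6)/6²) = 83*(4*(1/36)*(1 + 18))/100 = 83*(4*(1/36)*19)/100 = (83/100)*(19/9) = 1577/900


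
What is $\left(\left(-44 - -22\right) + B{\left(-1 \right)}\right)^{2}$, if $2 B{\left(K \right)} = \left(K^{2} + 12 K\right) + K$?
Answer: $784$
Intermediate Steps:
$B{\left(K \right)} = \frac{K^{2}}{2} + \frac{13 K}{2}$ ($B{\left(K \right)} = \frac{\left(K^{2} + 12 K\right) + K}{2} = \frac{K^{2} + 13 K}{2} = \frac{K^{2}}{2} + \frac{13 K}{2}$)
$\left(\left(-44 - -22\right) + B{\left(-1 \right)}\right)^{2} = \left(\left(-44 - -22\right) + \frac{1}{2} \left(-1\right) \left(13 - 1\right)\right)^{2} = \left(\left(-44 + 22\right) + \frac{1}{2} \left(-1\right) 12\right)^{2} = \left(-22 - 6\right)^{2} = \left(-28\right)^{2} = 784$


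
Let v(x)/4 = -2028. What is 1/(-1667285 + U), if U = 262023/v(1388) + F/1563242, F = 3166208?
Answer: -2113503184/3523876142981985 ≈ -5.9977e-7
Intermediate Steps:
v(x) = -8112 (v(x) = 4*(-2028) = -8112)
U = -63986846545/2113503184 (U = 262023/(-8112) + 3166208/1563242 = 262023*(-1/8112) + 3166208*(1/1563242) = -87341/2704 + 1583104/781621 = -63986846545/2113503184 ≈ -30.275)
1/(-1667285 + U) = 1/(-1667285 - 63986846545/2113503184) = 1/(-3523876142981985/2113503184) = -2113503184/3523876142981985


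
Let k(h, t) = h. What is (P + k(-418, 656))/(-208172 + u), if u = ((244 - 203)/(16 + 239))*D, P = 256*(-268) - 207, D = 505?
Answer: 3530883/10612631 ≈ 0.33271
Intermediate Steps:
P = -68815 (P = -68608 - 207 = -68815)
u = 4141/51 (u = ((244 - 203)/(16 + 239))*505 = (41/255)*505 = 4141/51 ≈ 81.196)
(P + k(-418, 656))/(-208172 + u) = (-68815 - 418)/(-208172 + 4141/51) = -69233/(-10612631/51) = -69233*(-51/10612631) = 3530883/10612631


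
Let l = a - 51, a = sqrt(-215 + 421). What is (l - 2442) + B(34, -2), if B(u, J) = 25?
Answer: -2468 + sqrt(206) ≈ -2453.6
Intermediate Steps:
a = sqrt(206) ≈ 14.353
l = -51 + sqrt(206) (l = sqrt(206) - 51 = -51 + sqrt(206) ≈ -36.647)
(l - 2442) + B(34, -2) = ((-51 + sqrt(206)) - 2442) + 25 = (-2493 + sqrt(206)) + 25 = -2468 + sqrt(206)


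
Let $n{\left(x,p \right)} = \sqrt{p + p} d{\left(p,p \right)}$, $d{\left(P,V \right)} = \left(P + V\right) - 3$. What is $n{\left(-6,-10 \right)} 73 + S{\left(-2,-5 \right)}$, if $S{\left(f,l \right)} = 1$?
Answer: $1 - 3358 i \sqrt{5} \approx 1.0 - 7508.7 i$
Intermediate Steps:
$d{\left(P,V \right)} = -3 + P + V$
$n{\left(x,p \right)} = \sqrt{2} \sqrt{p} \left(-3 + 2 p\right)$ ($n{\left(x,p \right)} = \sqrt{p + p} \left(-3 + p + p\right) = \sqrt{2 p} \left(-3 + 2 p\right) = \sqrt{2} \sqrt{p} \left(-3 + 2 p\right)$)
$n{\left(-6,-10 \right)} 73 + S{\left(-2,-5 \right)} = \sqrt{2} \sqrt{-10} \left(-3 + 2 \left(-10\right)\right) 73 + 1 = \sqrt{2} i \sqrt{10} \left(-3 - 20\right) 73 + 1 = \sqrt{2} i \sqrt{10} \left(-23\right) 73 + 1 = - 46 i \sqrt{5} \cdot 73 + 1 = - 3358 i \sqrt{5} + 1 = 1 - 3358 i \sqrt{5}$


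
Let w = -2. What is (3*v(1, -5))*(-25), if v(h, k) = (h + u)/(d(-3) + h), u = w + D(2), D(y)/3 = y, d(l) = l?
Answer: 375/2 ≈ 187.50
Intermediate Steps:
D(y) = 3*y
u = 4 (u = -2 + 3*2 = -2 + 6 = 4)
v(h, k) = (4 + h)/(-3 + h) (v(h, k) = (h + 4)/(-3 + h) = (4 + h)/(-3 + h))
(3*v(1, -5))*(-25) = (3*((4 + 1)/(-3 + 1)))*(-25) = (3*(5/(-2)))*(-25) = (3*(-1/2*5))*(-25) = (3*(-5/2))*(-25) = -15/2*(-25) = 375/2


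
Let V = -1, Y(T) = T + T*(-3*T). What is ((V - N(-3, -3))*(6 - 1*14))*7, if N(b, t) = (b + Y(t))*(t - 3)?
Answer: 11144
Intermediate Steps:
Y(T) = T - 3*T**2
N(b, t) = (-3 + t)*(b + t*(1 - 3*t)) (N(b, t) = (b + t*(1 - 3*t))*(t - 3) = (b + t*(1 - 3*t))*(-3 + t) = (-3 + t)*(b + t*(1 - 3*t)))
((V - N(-3, -3))*(6 - 1*14))*7 = ((-1 - (-3*(-3) - 3*(-3) - 3*(-3)**3 + 10*(-3)**2 - 3*(-3)))*(6 - 1*14))*7 = ((-1 - (9 + 9 - 3*(-27) + 10*9 + 9))*(6 - 14))*7 = ((-1 - (9 + 9 + 81 + 90 + 9))*(-8))*7 = ((-1 - 1*198)*(-8))*7 = ((-1 - 198)*(-8))*7 = -199*(-8)*7 = 1592*7 = 11144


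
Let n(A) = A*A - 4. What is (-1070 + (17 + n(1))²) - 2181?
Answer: -3055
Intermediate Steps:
n(A) = -4 + A² (n(A) = A² - 4 = -4 + A²)
(-1070 + (17 + n(1))²) - 2181 = (-1070 + (17 + (-4 + 1²))²) - 2181 = (-1070 + (17 + (-4 + 1))²) - 2181 = (-1070 + (17 - 3)²) - 2181 = (-1070 + 14²) - 2181 = (-1070 + 196) - 2181 = -874 - 2181 = -3055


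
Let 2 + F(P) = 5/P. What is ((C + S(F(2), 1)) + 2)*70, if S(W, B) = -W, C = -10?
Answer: -595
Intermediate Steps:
F(P) = -2 + 5/P
((C + S(F(2), 1)) + 2)*70 = ((-10 - (-2 + 5/2)) + 2)*70 = ((-10 - 1*1/2) + 2)*70 = ((-10 - 1/2) + 2)*70 = (-21/2 + 2)*70 = -17/2*70 = -595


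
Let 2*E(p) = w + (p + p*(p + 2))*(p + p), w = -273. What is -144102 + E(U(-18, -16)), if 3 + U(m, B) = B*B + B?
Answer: 26672643/2 ≈ 1.3336e+7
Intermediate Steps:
U(m, B) = -3 + B + B² (U(m, B) = -3 + (B*B + B) = -3 + (B² + B) = -3 + (B + B²) = -3 + B + B²)
E(p) = -273/2 + p*(p + p*(2 + p)) (E(p) = (-273 + (p + p*(p + 2))*(p + p))/2 = (-273 + (p + p*(2 + p))*(2*p))/2 = (-273 + 2*p*(p + p*(2 + p)))/2 = -273/2 + p*(p + p*(2 + p)))
-144102 + E(U(-18, -16)) = -144102 + (-273/2 + (-3 - 16 + (-16)²)³ + 3*(-3 - 16 + (-16)²)²) = -144102 + (-273/2 + (-3 - 16 + 256)³ + 3*(-3 - 16 + 256)²) = -144102 + (-273/2 + 237³ + 3*237²) = -144102 + (-273/2 + 13312053 + 3*56169) = -144102 + (-273/2 + 13312053 + 168507) = -144102 + 26960847/2 = 26672643/2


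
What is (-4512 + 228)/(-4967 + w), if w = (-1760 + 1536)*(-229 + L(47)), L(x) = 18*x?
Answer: 1428/47725 ≈ 0.029921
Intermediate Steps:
w = -138208 (w = (-1760 + 1536)*(-229 + 18*47) = -224*(-229 + 846) = -224*617 = -138208)
(-4512 + 228)/(-4967 + w) = (-4512 + 228)/(-4967 - 138208) = -4284/(-143175) = -4284*(-1/143175) = 1428/47725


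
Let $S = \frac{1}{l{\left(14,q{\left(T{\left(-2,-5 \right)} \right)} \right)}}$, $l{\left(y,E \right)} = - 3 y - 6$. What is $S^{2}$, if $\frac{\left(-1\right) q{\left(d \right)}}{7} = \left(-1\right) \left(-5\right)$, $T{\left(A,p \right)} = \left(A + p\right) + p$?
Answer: $\frac{1}{2304} \approx 0.00043403$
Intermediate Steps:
$T{\left(A,p \right)} = A + 2 p$
$q{\left(d \right)} = -35$ ($q{\left(d \right)} = - 7 \left(\left(-1\right) \left(-5\right)\right) = \left(-7\right) 5 = -35$)
$l{\left(y,E \right)} = -6 - 3 y$
$S = - \frac{1}{48}$ ($S = \frac{1}{-6 - 42} = \frac{1}{-48} = - \frac{1}{48} \approx -0.020833$)
$S^{2} = \left(- \frac{1}{48}\right)^{2} = \frac{1}{2304}$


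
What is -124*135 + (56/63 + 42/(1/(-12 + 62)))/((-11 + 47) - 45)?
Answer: -1374848/81 ≈ -16973.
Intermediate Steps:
-124*135 + (56/63 + 42/(1/(-12 + 62)))/((-11 + 47) - 45) = -16740 + (56*(1/63) + 42/(1/50))/(36 - 45) = -16740 + (8/9 + 42/(1/50))/(-9) = -16740 + (8/9 + 42*50)*(-1/9) = -16740 + (8/9 + 2100)*(-1/9) = -16740 + (18908/9)*(-1/9) = -16740 - 18908/81 = -1374848/81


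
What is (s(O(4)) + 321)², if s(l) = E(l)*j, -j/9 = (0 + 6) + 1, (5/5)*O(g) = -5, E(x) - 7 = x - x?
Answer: 14400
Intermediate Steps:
E(x) = 7 (E(x) = 7 + (x - x) = 7 + 0 = 7)
O(g) = -5
j = -63 (j = -9*((0 + 6) + 1) = -9*(6 + 1) = -9*7 = -63)
s(l) = -441 (s(l) = 7*(-63) = -441)
(s(O(4)) + 321)² = (-441 + 321)² = (-120)² = 14400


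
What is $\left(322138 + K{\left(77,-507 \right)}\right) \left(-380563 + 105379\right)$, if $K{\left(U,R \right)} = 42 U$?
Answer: $-89537168448$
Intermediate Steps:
$\left(322138 + K{\left(77,-507 \right)}\right) \left(-380563 + 105379\right) = \left(322138 + 42 \cdot 77\right) \left(-380563 + 105379\right) = \left(322138 + 3234\right) \left(-275184\right) = 325372 \left(-275184\right) = -89537168448$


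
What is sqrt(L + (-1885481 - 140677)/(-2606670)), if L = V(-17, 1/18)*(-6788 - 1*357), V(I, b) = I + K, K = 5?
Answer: sqrt(16182925060098885)/434445 ≈ 292.82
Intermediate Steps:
V(I, b) = 5 + I (V(I, b) = I + 5 = 5 + I)
L = 85740 (L = (5 - 17)*(-6788 - 1*357) = -12*(-6788 - 357) = -12*(-7145) = 85740)
sqrt(L + (-1885481 - 140677)/(-2606670)) = sqrt(85740 + (-1885481 - 140677)/(-2606670)) = sqrt(85740 - 2026158*(-1/2606670)) = sqrt(85740 + 337693/434445) = sqrt(37249651993/434445) = sqrt(16182925060098885)/434445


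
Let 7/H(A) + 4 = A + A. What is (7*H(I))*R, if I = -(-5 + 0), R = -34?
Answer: -833/3 ≈ -277.67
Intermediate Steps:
I = 5 (I = -1*(-5) = 5)
H(A) = 7/(-4 + 2*A) (H(A) = 7/(-4 + (A + A)) = 7/(-4 + 2*A))
(7*H(I))*R = (7*(7/(2*(-2 + 5))))*(-34) = (7*((7/2)/3))*(-34) = (7*((7/2)*(⅓)))*(-34) = (7*(7/6))*(-34) = (49/6)*(-34) = -833/3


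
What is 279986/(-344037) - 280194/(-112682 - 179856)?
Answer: 7245279355/50321947953 ≈ 0.14398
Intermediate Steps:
279986/(-344037) - 280194/(-112682 - 179856) = 279986*(-1/344037) - 280194/(-292538) = -279986/344037 - 280194*(-1/292538) = -279986/344037 + 140097/146269 = 7245279355/50321947953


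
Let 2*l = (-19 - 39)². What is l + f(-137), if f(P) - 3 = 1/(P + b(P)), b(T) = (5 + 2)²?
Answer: 148279/88 ≈ 1685.0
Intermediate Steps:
b(T) = 49 (b(T) = 7² = 49)
l = 1682 (l = (-19 - 39)²/2 = (½)*(-58)² = (½)*3364 = 1682)
f(P) = 3 + 1/(49 + P) (f(P) = 3 + 1/(P + 49) = 3 + 1/(49 + P))
l + f(-137) = 1682 + (148 + 3*(-137))/(49 - 137) = 1682 + (148 - 411)/(-88) = 1682 - 1/88*(-263) = 1682 + 263/88 = 148279/88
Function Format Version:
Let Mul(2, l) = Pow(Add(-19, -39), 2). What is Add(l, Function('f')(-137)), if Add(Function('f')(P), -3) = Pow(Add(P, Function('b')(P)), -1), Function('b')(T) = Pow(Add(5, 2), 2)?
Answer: Rational(148279, 88) ≈ 1685.0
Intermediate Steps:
Function('b')(T) = 49 (Function('b')(T) = Pow(7, 2) = 49)
l = 1682 (l = Mul(Rational(1, 2), Pow(Add(-19, -39), 2)) = Mul(Rational(1, 2), Pow(-58, 2)) = Mul(Rational(1, 2), 3364) = 1682)
Function('f')(P) = Add(3, Pow(Add(49, P), -1)) (Function('f')(P) = Add(3, Pow(Add(P, 49), -1)) = Add(3, Pow(Add(49, P), -1)))
Add(l, Function('f')(-137)) = Add(1682, Mul(Pow(Add(49, -137), -1), Add(148, Mul(3, -137)))) = Add(1682, Mul(Pow(-88, -1), Add(148, -411))) = Add(1682, Mul(Rational(-1, 88), -263)) = Add(1682, Rational(263, 88)) = Rational(148279, 88)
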